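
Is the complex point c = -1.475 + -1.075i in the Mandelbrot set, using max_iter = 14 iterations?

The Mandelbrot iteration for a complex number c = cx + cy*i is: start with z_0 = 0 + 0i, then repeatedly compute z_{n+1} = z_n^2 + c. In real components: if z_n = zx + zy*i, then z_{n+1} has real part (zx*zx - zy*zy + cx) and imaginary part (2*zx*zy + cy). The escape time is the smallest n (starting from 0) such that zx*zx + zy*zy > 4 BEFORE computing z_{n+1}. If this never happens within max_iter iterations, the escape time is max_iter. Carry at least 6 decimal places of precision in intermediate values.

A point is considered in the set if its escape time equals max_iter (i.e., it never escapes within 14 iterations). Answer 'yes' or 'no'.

Answer: no

Derivation:
z_0 = 0 + 0i, c = -1.4750 + -1.0750i
Iter 1: z = -1.4750 + -1.0750i, |z|^2 = 3.3312
Iter 2: z = -0.4550 + 2.0963i, |z|^2 = 4.6013
Escaped at iteration 2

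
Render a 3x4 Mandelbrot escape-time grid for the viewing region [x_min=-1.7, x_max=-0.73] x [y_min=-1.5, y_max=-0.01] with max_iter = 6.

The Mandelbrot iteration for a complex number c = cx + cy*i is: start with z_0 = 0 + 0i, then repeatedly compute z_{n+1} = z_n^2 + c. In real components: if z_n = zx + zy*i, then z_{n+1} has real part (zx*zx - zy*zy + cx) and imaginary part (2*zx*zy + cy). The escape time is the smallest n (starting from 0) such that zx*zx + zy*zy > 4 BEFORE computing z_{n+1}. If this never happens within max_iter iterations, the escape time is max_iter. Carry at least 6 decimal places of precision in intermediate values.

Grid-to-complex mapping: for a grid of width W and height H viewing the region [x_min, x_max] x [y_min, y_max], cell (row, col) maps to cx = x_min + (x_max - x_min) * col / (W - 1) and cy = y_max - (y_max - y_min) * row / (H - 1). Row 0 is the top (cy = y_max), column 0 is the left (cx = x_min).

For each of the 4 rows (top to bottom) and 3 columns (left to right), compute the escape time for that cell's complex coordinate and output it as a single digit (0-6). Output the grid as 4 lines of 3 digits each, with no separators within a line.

Answer: 666
356
233
122

Derivation:
(row=0, col=0): c = -1.7000 + -0.0100i → escape time 6
(row=0, col=1): c = -1.2150 + -0.0100i → escape time 6
(row=0, col=2): c = -0.7300 + -0.0100i → escape time 6
(row=1, col=0): c = -1.7000 + -0.5067i → escape time 3
(row=1, col=1): c = -1.2150 + -0.5067i → escape time 5
(row=1, col=2): c = -0.7300 + -0.5067i → escape time 6
(row=2, col=0): c = -1.7000 + -1.0033i → escape time 2
(row=2, col=1): c = -1.2150 + -1.0033i → escape time 3
(row=2, col=2): c = -0.7300 + -1.0033i → escape time 3
(row=3, col=0): c = -1.7000 + -1.5000i → escape time 1
(row=3, col=1): c = -1.2150 + -1.5000i → escape time 2
(row=3, col=2): c = -0.7300 + -1.5000i → escape time 2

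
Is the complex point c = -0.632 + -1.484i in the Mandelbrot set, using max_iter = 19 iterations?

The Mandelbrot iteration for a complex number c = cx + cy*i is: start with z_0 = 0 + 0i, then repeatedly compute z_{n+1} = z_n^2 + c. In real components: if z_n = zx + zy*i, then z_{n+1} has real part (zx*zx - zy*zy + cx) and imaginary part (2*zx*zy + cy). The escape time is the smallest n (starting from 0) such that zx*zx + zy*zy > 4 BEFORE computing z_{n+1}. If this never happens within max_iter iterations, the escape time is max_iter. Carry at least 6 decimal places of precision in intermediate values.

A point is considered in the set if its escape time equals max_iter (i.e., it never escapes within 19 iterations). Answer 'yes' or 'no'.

Answer: no

Derivation:
z_0 = 0 + 0i, c = -0.6320 + -1.4840i
Iter 1: z = -0.6320 + -1.4840i, |z|^2 = 2.6017
Iter 2: z = -2.4348 + 0.3918i, |z|^2 = 6.0819
Escaped at iteration 2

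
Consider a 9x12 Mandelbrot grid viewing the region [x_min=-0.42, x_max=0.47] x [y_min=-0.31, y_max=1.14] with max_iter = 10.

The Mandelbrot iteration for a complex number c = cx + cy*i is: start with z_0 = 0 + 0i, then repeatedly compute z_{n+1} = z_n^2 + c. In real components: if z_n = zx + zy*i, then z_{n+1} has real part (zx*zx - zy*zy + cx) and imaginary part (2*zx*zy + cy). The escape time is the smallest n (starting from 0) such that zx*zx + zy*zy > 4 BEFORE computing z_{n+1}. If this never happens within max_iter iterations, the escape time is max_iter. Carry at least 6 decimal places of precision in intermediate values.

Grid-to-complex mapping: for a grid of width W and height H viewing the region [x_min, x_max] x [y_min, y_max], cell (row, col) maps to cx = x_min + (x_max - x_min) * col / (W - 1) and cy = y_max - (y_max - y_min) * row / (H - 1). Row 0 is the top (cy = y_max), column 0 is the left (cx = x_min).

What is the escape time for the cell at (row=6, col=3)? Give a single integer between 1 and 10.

z_0 = 0 + 0i, c = -0.0862 + 0.3491i
Iter 1: z = -0.0862 + 0.3491i, |z|^2 = 0.1293
Iter 2: z = -0.2007 + 0.2889i, |z|^2 = 0.1237
Iter 3: z = -0.1294 + 0.2332i, |z|^2 = 0.0711
Iter 4: z = -0.1239 + 0.2887i, |z|^2 = 0.0987
Iter 5: z = -0.1543 + 0.2776i, |z|^2 = 0.1008
Iter 6: z = -0.1395 + 0.2634i, |z|^2 = 0.0889
Iter 7: z = -0.1362 + 0.2756i, |z|^2 = 0.0945
Iter 8: z = -0.1437 + 0.2740i, |z|^2 = 0.0957
Iter 9: z = -0.1407 + 0.2704i, |z|^2 = 0.0929

Answer: 10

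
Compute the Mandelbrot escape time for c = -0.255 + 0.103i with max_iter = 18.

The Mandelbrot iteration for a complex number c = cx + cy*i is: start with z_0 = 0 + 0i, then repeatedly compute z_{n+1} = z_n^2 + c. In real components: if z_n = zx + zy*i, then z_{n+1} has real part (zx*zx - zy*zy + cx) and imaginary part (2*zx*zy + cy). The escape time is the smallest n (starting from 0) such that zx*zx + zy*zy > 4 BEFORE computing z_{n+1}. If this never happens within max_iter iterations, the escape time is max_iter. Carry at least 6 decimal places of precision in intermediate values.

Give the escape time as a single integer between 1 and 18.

Answer: 18

Derivation:
z_0 = 0 + 0i, c = -0.2550 + 0.1030i
Iter 1: z = -0.2550 + 0.1030i, |z|^2 = 0.0756
Iter 2: z = -0.2006 + 0.0505i, |z|^2 = 0.0428
Iter 3: z = -0.2173 + 0.0828i, |z|^2 = 0.0541
Iter 4: z = -0.2146 + 0.0670i, |z|^2 = 0.0506
Iter 5: z = -0.2134 + 0.0742i, |z|^2 = 0.0511
Iter 6: z = -0.2150 + 0.0713i, |z|^2 = 0.0513
Iter 7: z = -0.2139 + 0.0723i, |z|^2 = 0.0510
Iter 8: z = -0.2145 + 0.0721i, |z|^2 = 0.0512
Iter 9: z = -0.2142 + 0.0721i, |z|^2 = 0.0511
Iter 10: z = -0.2143 + 0.0721i, |z|^2 = 0.0511
Iter 11: z = -0.2143 + 0.0721i, |z|^2 = 0.0511
Iter 12: z = -0.2143 + 0.0721i, |z|^2 = 0.0511
Iter 13: z = -0.2143 + 0.0721i, |z|^2 = 0.0511
Iter 14: z = -0.2143 + 0.0721i, |z|^2 = 0.0511
Iter 15: z = -0.2143 + 0.0721i, |z|^2 = 0.0511
Iter 16: z = -0.2143 + 0.0721i, |z|^2 = 0.0511
Iter 17: z = -0.2143 + 0.0721i, |z|^2 = 0.0511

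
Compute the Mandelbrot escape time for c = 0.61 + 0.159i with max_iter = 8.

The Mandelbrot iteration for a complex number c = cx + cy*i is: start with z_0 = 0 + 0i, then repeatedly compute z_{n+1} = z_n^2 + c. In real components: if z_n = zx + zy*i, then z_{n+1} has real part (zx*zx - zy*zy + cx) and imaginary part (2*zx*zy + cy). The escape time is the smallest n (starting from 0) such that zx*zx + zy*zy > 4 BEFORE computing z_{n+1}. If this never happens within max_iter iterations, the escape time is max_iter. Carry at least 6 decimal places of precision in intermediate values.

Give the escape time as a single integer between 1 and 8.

z_0 = 0 + 0i, c = 0.6100 + 0.1590i
Iter 1: z = 0.6100 + 0.1590i, |z|^2 = 0.3974
Iter 2: z = 0.9568 + 0.3530i, |z|^2 = 1.0401
Iter 3: z = 1.4009 + 0.8345i, |z|^2 = 2.6589
Iter 4: z = 1.8762 + 2.4970i, |z|^2 = 9.7553
Escaped at iteration 4

Answer: 4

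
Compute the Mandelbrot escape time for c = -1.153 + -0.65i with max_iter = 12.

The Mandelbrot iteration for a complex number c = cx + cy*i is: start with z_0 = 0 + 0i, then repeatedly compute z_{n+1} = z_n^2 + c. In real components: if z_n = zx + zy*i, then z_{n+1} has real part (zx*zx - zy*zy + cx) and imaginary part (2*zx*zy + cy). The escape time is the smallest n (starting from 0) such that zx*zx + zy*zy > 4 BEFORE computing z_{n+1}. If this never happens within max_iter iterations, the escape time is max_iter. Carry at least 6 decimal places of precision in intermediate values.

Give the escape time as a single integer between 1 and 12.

z_0 = 0 + 0i, c = -1.1530 + -0.6500i
Iter 1: z = -1.1530 + -0.6500i, |z|^2 = 1.7519
Iter 2: z = -0.2461 + 0.8489i, |z|^2 = 0.7812
Iter 3: z = -1.8131 + -1.0678i, |z|^2 = 4.4274
Escaped at iteration 3

Answer: 3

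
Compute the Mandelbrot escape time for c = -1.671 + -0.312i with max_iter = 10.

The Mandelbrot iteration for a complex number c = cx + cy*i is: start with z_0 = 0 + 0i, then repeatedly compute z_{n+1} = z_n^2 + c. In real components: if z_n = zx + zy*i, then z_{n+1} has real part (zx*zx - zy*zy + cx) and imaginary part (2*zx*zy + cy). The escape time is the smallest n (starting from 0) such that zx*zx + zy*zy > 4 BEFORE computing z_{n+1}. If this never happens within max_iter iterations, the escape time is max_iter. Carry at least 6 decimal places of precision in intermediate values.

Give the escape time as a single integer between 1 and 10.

z_0 = 0 + 0i, c = -1.6710 + -0.3120i
Iter 1: z = -1.6710 + -0.3120i, |z|^2 = 2.8896
Iter 2: z = 1.0239 + 0.7307i, |z|^2 = 1.5823
Iter 3: z = -1.1566 + 1.1843i, |z|^2 = 2.7403
Iter 4: z = -1.7360 + -3.0515i, |z|^2 = 12.3254
Escaped at iteration 4

Answer: 4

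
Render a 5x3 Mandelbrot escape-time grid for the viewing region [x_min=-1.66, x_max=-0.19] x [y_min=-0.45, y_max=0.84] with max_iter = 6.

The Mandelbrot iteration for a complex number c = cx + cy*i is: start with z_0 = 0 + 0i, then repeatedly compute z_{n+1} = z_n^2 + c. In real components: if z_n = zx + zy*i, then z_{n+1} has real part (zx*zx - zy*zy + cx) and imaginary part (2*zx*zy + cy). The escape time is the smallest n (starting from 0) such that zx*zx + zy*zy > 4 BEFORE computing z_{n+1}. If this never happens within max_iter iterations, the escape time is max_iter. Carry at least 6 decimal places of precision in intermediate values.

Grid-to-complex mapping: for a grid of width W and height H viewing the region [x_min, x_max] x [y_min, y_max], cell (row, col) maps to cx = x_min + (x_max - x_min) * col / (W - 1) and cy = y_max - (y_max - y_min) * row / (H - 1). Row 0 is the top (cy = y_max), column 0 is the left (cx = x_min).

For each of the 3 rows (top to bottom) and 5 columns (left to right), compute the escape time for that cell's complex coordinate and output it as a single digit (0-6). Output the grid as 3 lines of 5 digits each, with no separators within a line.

Answer: 33346
46666
36666

Derivation:
(row=0, col=0): c = -1.6600 + 0.8400i → escape time 3
(row=0, col=1): c = -1.2925 + 0.8400i → escape time 3
(row=0, col=2): c = -0.9250 + 0.8400i → escape time 3
(row=0, col=3): c = -0.5575 + 0.8400i → escape time 4
(row=0, col=4): c = -0.1900 + 0.8400i → escape time 6
(row=1, col=0): c = -1.6600 + 0.1950i → escape time 4
(row=1, col=1): c = -1.2925 + 0.1950i → escape time 6
(row=1, col=2): c = -0.9250 + 0.1950i → escape time 6
(row=1, col=3): c = -0.5575 + 0.1950i → escape time 6
(row=1, col=4): c = -0.1900 + 0.1950i → escape time 6
(row=2, col=0): c = -1.6600 + -0.4500i → escape time 3
(row=2, col=1): c = -1.2925 + -0.4500i → escape time 6
(row=2, col=2): c = -0.9250 + -0.4500i → escape time 6
(row=2, col=3): c = -0.5575 + -0.4500i → escape time 6
(row=2, col=4): c = -0.1900 + -0.4500i → escape time 6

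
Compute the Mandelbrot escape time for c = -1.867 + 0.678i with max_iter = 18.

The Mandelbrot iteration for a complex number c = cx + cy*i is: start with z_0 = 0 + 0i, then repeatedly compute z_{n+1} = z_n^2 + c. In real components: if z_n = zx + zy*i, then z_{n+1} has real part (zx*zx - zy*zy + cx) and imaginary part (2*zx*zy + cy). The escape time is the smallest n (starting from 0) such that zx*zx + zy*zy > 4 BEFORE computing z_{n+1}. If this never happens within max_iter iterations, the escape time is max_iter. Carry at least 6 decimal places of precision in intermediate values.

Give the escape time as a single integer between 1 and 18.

Answer: 2

Derivation:
z_0 = 0 + 0i, c = -1.8670 + 0.6780i
Iter 1: z = -1.8670 + 0.6780i, |z|^2 = 3.9454
Iter 2: z = 1.1590 + -1.8537i, |z|^2 = 4.7793
Escaped at iteration 2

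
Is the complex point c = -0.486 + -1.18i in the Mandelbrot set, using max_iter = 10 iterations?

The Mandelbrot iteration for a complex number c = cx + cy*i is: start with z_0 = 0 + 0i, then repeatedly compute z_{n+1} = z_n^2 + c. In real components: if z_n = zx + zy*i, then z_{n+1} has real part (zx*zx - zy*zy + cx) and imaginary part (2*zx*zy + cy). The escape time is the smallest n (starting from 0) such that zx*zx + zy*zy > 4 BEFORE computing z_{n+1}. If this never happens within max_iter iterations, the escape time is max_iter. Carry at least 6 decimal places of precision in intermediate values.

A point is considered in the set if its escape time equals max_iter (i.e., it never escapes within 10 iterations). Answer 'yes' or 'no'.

z_0 = 0 + 0i, c = -0.4860 + -1.1800i
Iter 1: z = -0.4860 + -1.1800i, |z|^2 = 1.6286
Iter 2: z = -1.6422 + -0.0330i, |z|^2 = 2.6979
Iter 3: z = 2.2097 + -1.0715i, |z|^2 = 6.0310
Escaped at iteration 3

Answer: no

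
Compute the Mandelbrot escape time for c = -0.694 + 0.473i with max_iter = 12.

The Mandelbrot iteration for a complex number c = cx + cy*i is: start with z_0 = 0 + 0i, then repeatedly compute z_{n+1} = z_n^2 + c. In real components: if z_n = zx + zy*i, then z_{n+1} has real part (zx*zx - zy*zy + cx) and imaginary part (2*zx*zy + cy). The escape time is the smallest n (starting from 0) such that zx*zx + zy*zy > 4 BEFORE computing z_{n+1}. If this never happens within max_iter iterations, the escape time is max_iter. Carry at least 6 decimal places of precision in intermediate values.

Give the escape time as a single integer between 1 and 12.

Answer: 12

Derivation:
z_0 = 0 + 0i, c = -0.6940 + 0.4730i
Iter 1: z = -0.6940 + 0.4730i, |z|^2 = 0.7054
Iter 2: z = -0.4361 + -0.1835i, |z|^2 = 0.2239
Iter 3: z = -0.5375 + 0.6331i, |z|^2 = 0.6897
Iter 4: z = -0.8059 + -0.2076i, |z|^2 = 0.6925
Iter 5: z = -0.0877 + 0.8075i, |z|^2 = 0.6598
Iter 6: z = -1.3384 + 0.3314i, |z|^2 = 1.9012
Iter 7: z = 0.9875 + -0.4142i, |z|^2 = 1.1466
Iter 8: z = 0.1096 + -0.3449i, |z|^2 = 0.1310
Iter 9: z = -0.8010 + 0.3974i, |z|^2 = 0.7995
Iter 10: z = -0.2104 + -0.1636i, |z|^2 = 0.0710
Iter 11: z = -0.6765 + 0.5418i, |z|^2 = 0.7513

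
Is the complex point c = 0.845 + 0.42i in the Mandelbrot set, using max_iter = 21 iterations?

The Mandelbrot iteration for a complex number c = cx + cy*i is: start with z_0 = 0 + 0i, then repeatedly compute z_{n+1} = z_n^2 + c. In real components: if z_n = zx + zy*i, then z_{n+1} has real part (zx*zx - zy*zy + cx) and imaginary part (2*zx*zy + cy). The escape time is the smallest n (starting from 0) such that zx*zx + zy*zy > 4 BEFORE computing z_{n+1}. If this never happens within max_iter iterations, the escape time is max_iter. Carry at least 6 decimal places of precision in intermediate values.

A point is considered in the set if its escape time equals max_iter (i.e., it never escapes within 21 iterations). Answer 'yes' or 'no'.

z_0 = 0 + 0i, c = 0.8450 + 0.4200i
Iter 1: z = 0.8450 + 0.4200i, |z|^2 = 0.8904
Iter 2: z = 1.3826 + 1.1298i, |z|^2 = 3.1881
Iter 3: z = 1.4802 + 3.5442i, |z|^2 = 14.7522
Escaped at iteration 3

Answer: no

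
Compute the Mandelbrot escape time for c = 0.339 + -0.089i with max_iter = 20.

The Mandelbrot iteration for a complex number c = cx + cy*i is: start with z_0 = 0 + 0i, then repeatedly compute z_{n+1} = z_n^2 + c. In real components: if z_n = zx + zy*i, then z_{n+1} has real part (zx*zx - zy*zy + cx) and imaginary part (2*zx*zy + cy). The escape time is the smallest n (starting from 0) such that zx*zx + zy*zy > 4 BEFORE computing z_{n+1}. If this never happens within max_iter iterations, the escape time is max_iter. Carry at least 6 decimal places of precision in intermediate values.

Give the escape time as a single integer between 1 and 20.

Answer: 20

Derivation:
z_0 = 0 + 0i, c = 0.3390 + -0.0890i
Iter 1: z = 0.3390 + -0.0890i, |z|^2 = 0.1228
Iter 2: z = 0.4460 + -0.1493i, |z|^2 = 0.2212
Iter 3: z = 0.5156 + -0.2222i, |z|^2 = 0.3152
Iter 4: z = 0.5555 + -0.3182i, |z|^2 = 0.4098
Iter 5: z = 0.5463 + -0.4425i, |z|^2 = 0.4942
Iter 6: z = 0.4417 + -0.5725i, |z|^2 = 0.5228
Iter 7: z = 0.2064 + -0.5947i, |z|^2 = 0.3963
Iter 8: z = 0.0279 + -0.3345i, |z|^2 = 0.1127
Iter 9: z = 0.2279 + -0.1077i, |z|^2 = 0.0635
Iter 10: z = 0.3793 + -0.1381i, |z|^2 = 0.1630
Iter 11: z = 0.4638 + -0.1938i, |z|^2 = 0.2527
Iter 12: z = 0.5166 + -0.2687i, |z|^2 = 0.3391
Iter 13: z = 0.5337 + -0.3667i, |z|^2 = 0.4192
Iter 14: z = 0.4894 + -0.4803i, |z|^2 = 0.4702
Iter 15: z = 0.3477 + -0.5591i, |z|^2 = 0.4335
Iter 16: z = 0.1473 + -0.4779i, |z|^2 = 0.2500
Iter 17: z = 0.1324 + -0.2298i, |z|^2 = 0.0703
Iter 18: z = 0.3037 + -0.1498i, |z|^2 = 0.1147
Iter 19: z = 0.4088 + -0.1800i, |z|^2 = 0.1995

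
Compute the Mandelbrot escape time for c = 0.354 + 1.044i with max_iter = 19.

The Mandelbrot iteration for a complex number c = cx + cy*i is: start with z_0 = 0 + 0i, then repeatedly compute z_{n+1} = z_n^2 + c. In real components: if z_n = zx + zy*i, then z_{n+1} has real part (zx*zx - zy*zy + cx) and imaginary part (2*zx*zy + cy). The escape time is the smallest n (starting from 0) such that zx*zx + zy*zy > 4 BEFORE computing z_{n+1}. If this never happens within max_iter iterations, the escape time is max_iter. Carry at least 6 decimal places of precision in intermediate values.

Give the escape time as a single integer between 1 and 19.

z_0 = 0 + 0i, c = 0.3540 + 1.0440i
Iter 1: z = 0.3540 + 1.0440i, |z|^2 = 1.2153
Iter 2: z = -0.6106 + 1.7832i, |z|^2 = 3.5525
Iter 3: z = -2.4528 + -1.1337i, |z|^2 = 7.3013
Escaped at iteration 3

Answer: 3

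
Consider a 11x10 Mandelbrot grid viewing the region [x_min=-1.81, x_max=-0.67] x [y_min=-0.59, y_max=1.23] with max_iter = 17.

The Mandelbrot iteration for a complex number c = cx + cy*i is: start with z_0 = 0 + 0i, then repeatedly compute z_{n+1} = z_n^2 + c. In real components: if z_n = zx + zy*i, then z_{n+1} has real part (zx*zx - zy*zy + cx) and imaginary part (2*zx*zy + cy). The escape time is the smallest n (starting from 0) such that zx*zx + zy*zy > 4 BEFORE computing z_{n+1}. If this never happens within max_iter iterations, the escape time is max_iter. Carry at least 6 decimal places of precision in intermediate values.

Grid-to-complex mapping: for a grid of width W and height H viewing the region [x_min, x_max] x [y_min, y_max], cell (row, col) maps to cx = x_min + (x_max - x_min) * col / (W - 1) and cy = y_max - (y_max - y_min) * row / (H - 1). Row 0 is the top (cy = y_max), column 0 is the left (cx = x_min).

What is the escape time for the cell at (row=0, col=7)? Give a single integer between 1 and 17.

Answer: 3

Derivation:
z_0 = 0 + 0i, c = -1.0120 + 1.2300i
Iter 1: z = -1.0120 + 1.2300i, |z|^2 = 2.5370
Iter 2: z = -1.5008 + -1.2595i, |z|^2 = 3.8387
Iter 3: z = -0.3461 + 5.0105i, |z|^2 = 25.2246
Escaped at iteration 3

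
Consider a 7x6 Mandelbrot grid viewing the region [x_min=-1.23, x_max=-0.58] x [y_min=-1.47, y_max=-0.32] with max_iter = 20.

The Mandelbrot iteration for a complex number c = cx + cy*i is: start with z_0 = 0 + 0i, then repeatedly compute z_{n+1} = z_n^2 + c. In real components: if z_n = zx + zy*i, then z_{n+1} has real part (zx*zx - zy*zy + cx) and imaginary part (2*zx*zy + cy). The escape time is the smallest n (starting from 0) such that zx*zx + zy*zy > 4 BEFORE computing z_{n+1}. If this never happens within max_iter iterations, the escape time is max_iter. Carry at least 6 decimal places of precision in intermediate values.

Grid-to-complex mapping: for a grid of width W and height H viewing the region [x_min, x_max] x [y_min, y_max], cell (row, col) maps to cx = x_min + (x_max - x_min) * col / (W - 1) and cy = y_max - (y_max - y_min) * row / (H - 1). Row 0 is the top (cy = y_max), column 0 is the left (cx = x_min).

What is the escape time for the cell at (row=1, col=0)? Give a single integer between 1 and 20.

z_0 = 0 + 0i, c = -1.2300 + -0.5500i
Iter 1: z = -1.2300 + -0.5500i, |z|^2 = 1.8154
Iter 2: z = -0.0196 + 0.8030i, |z|^2 = 0.6452
Iter 3: z = -1.8744 + -0.5815i, |z|^2 = 3.8516
Iter 4: z = 1.9454 + 1.6299i, |z|^2 = 6.4409
Escaped at iteration 4

Answer: 4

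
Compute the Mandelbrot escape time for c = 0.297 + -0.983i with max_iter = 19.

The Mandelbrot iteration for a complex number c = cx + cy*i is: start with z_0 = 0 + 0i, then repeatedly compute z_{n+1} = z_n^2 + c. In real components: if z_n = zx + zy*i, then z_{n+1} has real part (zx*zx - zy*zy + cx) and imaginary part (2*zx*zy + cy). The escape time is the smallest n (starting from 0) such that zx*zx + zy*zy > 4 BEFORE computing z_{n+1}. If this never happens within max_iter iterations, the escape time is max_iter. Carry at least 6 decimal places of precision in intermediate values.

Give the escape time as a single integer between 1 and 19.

z_0 = 0 + 0i, c = 0.2970 + -0.9830i
Iter 1: z = 0.2970 + -0.9830i, |z|^2 = 1.0545
Iter 2: z = -0.5811 + -1.5669i, |z|^2 = 2.7928
Iter 3: z = -1.8205 + 0.8380i, |z|^2 = 4.0166
Escaped at iteration 3

Answer: 3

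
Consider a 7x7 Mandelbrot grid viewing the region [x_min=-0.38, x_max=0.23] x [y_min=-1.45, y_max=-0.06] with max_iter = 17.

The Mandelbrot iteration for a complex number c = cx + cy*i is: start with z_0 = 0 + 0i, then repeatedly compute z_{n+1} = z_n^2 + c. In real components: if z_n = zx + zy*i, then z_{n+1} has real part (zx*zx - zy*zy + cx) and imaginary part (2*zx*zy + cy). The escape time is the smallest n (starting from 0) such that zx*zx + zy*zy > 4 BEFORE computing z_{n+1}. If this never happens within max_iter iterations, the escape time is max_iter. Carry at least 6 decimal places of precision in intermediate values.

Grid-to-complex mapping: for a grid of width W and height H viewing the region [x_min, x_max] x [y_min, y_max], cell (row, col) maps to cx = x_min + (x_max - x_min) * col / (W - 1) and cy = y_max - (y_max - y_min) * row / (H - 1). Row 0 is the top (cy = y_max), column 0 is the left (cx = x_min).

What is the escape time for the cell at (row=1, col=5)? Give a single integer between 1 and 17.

z_0 = 0 + 0i, c = 0.1283 + -0.2917i
Iter 1: z = 0.1283 + -0.2917i, |z|^2 = 0.1015
Iter 2: z = 0.0597 + -0.3665i, |z|^2 = 0.1379
Iter 3: z = -0.0024 + -0.3355i, |z|^2 = 0.1125
Iter 4: z = 0.0158 + -0.2900i, |z|^2 = 0.0844
Iter 5: z = 0.0445 + -0.3008i, |z|^2 = 0.0925
Iter 6: z = 0.0398 + -0.3184i, |z|^2 = 0.1030
Iter 7: z = 0.0285 + -0.3170i, |z|^2 = 0.1013
Iter 8: z = 0.0286 + -0.3098i, |z|^2 = 0.0968
Iter 9: z = 0.0332 + -0.3094i, |z|^2 = 0.0968
Iter 10: z = 0.0337 + -0.3122i, |z|^2 = 0.0986
Iter 11: z = 0.0320 + -0.3127i, |z|^2 = 0.0988
Iter 12: z = 0.0316 + -0.3117i, |z|^2 = 0.0981
Iter 13: z = 0.0322 + -0.3113i, |z|^2 = 0.0980
Iter 14: z = 0.0324 + -0.3117i, |z|^2 = 0.0982
Iter 15: z = 0.0322 + -0.3119i, |z|^2 = 0.0983
Iter 16: z = 0.0321 + -0.3118i, |z|^2 = 0.0982

Answer: 17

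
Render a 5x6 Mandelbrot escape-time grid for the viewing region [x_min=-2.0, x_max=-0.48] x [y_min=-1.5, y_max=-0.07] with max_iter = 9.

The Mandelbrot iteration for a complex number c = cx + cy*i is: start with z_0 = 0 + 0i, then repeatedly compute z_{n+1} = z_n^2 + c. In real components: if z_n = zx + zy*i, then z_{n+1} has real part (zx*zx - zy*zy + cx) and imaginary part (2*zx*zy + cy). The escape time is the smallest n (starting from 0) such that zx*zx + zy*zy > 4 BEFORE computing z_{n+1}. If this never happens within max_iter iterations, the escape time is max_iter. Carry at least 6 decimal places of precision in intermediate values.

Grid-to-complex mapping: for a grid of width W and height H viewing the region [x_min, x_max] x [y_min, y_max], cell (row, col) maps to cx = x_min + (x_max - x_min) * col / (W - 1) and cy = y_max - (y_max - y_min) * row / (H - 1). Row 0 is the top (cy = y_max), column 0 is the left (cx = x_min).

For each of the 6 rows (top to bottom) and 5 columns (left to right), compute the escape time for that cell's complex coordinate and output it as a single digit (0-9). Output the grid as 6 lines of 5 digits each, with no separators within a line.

(row=0, col=0): c = -2.0000 + -0.0700i → escape time 1
(row=0, col=1): c = -1.6200 + -0.0700i → escape time 6
(row=0, col=2): c = -1.2400 + -0.0700i → escape time 9
(row=0, col=3): c = -0.8600 + -0.0700i → escape time 9
(row=0, col=4): c = -0.4800 + -0.0700i → escape time 9
(row=1, col=0): c = -2.0000 + -0.3560i → escape time 1
(row=1, col=1): c = -1.6200 + -0.3560i → escape time 4
(row=1, col=2): c = -1.2400 + -0.3560i → escape time 9
(row=1, col=3): c = -0.8600 + -0.3560i → escape time 7
(row=1, col=4): c = -0.4800 + -0.3560i → escape time 9
(row=2, col=0): c = -2.0000 + -0.6420i → escape time 1
(row=2, col=1): c = -1.6200 + -0.6420i → escape time 3
(row=2, col=2): c = -1.2400 + -0.6420i → escape time 3
(row=2, col=3): c = -0.8600 + -0.6420i → escape time 5
(row=2, col=4): c = -0.4800 + -0.6420i → escape time 9
(row=3, col=0): c = -2.0000 + -0.9280i → escape time 1
(row=3, col=1): c = -1.6200 + -0.9280i → escape time 2
(row=3, col=2): c = -1.2400 + -0.9280i → escape time 3
(row=3, col=3): c = -0.8600 + -0.9280i → escape time 3
(row=3, col=4): c = -0.4800 + -0.9280i → escape time 4
(row=4, col=0): c = -2.0000 + -1.2140i → escape time 1
(row=4, col=1): c = -1.6200 + -1.2140i → escape time 1
(row=4, col=2): c = -1.2400 + -1.2140i → escape time 2
(row=4, col=3): c = -0.8600 + -1.2140i → escape time 3
(row=4, col=4): c = -0.4800 + -1.2140i → escape time 3
(row=5, col=0): c = -2.0000 + -1.5000i → escape time 1
(row=5, col=1): c = -1.6200 + -1.5000i → escape time 1
(row=5, col=2): c = -1.2400 + -1.5000i → escape time 2
(row=5, col=3): c = -0.8600 + -1.5000i → escape time 2
(row=5, col=4): c = -0.4800 + -1.5000i → escape time 2

Answer: 16999
14979
13359
12334
11233
11222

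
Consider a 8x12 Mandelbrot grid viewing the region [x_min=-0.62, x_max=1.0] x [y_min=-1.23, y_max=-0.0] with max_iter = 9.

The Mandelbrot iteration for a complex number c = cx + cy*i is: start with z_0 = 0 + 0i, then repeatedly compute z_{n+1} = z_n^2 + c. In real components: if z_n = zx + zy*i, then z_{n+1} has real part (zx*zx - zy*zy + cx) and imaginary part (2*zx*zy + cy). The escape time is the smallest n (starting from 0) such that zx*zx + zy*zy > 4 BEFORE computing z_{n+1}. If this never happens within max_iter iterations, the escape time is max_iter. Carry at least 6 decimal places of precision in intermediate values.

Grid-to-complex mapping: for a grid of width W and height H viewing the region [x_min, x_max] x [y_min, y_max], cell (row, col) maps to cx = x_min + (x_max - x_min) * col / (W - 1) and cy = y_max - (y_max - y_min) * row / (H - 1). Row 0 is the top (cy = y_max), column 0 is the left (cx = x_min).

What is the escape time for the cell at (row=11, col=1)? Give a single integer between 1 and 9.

z_0 = 0 + 0i, c = -0.3886 + -1.2300i
Iter 1: z = -0.3886 + -1.2300i, |z|^2 = 1.6639
Iter 2: z = -1.7505 + -0.2741i, |z|^2 = 3.1393
Iter 3: z = 2.6005 + -0.2703i, |z|^2 = 6.8356
Escaped at iteration 3

Answer: 3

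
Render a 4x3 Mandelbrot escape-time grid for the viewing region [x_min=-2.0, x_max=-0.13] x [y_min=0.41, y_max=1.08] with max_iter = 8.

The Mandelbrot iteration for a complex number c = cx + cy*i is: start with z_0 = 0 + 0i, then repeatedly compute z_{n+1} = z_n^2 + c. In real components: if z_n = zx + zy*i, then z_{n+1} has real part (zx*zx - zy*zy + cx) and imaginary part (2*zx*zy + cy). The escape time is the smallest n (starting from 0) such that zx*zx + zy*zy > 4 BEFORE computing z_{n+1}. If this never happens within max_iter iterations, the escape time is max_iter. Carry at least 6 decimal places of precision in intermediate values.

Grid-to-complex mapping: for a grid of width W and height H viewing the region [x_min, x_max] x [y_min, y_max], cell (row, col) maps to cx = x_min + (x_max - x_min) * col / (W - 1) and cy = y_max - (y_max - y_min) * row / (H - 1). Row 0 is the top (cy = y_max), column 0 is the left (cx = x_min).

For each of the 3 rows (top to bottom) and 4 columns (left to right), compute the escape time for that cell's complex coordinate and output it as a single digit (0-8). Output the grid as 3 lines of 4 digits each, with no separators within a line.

(row=0, col=0): c = -2.0000 + 1.0800i → escape time 1
(row=0, col=1): c = -1.3767 + 1.0800i → escape time 2
(row=0, col=2): c = -0.7533 + 1.0800i → escape time 3
(row=0, col=3): c = -0.1300 + 1.0800i → escape time 6
(row=1, col=0): c = -2.0000 + 0.7450i → escape time 1
(row=1, col=1): c = -1.3767 + 0.7450i → escape time 3
(row=1, col=2): c = -0.7533 + 0.7450i → escape time 4
(row=1, col=3): c = -0.1300 + 0.7450i → escape time 8
(row=2, col=0): c = -2.0000 + 0.4100i → escape time 1
(row=2, col=1): c = -1.3767 + 0.4100i → escape time 5
(row=2, col=2): c = -0.7533 + 0.4100i → escape time 8
(row=2, col=3): c = -0.1300 + 0.4100i → escape time 8

Answer: 1236
1348
1588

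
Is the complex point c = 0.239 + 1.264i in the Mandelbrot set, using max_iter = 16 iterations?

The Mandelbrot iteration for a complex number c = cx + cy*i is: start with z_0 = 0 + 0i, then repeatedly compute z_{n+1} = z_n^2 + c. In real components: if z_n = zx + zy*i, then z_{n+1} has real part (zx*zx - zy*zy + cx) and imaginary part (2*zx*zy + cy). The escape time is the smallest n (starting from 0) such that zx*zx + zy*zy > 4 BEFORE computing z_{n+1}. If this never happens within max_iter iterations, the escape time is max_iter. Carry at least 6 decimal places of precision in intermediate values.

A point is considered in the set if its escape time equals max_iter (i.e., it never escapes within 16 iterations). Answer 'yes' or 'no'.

z_0 = 0 + 0i, c = 0.2390 + 1.2640i
Iter 1: z = 0.2390 + 1.2640i, |z|^2 = 1.6548
Iter 2: z = -1.3016 + 1.8682i, |z|^2 = 5.1842
Escaped at iteration 2

Answer: no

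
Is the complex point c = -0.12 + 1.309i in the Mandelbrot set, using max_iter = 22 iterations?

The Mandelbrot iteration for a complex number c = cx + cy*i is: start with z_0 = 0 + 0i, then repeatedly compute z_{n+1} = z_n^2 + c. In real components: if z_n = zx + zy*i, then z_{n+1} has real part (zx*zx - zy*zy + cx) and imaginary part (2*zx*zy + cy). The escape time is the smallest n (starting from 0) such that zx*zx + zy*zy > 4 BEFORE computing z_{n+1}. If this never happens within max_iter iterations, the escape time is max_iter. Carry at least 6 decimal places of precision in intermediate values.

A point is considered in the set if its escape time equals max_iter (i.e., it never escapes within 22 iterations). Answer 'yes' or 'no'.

z_0 = 0 + 0i, c = -0.1200 + 1.3090i
Iter 1: z = -0.1200 + 1.3090i, |z|^2 = 1.7279
Iter 2: z = -1.8191 + 0.9948i, |z|^2 = 4.2988
Escaped at iteration 2

Answer: no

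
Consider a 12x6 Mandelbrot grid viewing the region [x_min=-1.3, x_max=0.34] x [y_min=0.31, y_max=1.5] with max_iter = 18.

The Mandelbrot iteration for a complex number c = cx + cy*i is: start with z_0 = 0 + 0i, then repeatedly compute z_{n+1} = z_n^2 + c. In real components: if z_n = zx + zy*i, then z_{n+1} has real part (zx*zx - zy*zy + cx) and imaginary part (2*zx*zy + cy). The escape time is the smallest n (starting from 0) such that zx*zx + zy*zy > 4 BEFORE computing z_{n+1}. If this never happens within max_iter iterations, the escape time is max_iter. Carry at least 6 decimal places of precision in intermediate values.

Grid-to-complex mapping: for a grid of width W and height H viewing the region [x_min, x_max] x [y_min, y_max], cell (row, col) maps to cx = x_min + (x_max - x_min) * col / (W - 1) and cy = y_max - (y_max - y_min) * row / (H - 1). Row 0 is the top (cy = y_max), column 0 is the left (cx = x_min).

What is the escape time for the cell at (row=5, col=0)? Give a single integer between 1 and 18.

Answer: 7

Derivation:
z_0 = 0 + 0i, c = -1.3000 + 0.3100i
Iter 1: z = -1.3000 + 0.3100i, |z|^2 = 1.7861
Iter 2: z = 0.2939 + -0.4960i, |z|^2 = 0.3324
Iter 3: z = -1.4596 + 0.0185i, |z|^2 = 2.1309
Iter 4: z = 0.8302 + 0.2561i, |z|^2 = 0.7548
Iter 5: z = -0.6764 + 0.7353i, |z|^2 = 0.9981
Iter 6: z = -1.3832 + -0.6846i, |z|^2 = 2.3819
Iter 7: z = 0.1444 + 2.2040i, |z|^2 = 4.8784
Escaped at iteration 7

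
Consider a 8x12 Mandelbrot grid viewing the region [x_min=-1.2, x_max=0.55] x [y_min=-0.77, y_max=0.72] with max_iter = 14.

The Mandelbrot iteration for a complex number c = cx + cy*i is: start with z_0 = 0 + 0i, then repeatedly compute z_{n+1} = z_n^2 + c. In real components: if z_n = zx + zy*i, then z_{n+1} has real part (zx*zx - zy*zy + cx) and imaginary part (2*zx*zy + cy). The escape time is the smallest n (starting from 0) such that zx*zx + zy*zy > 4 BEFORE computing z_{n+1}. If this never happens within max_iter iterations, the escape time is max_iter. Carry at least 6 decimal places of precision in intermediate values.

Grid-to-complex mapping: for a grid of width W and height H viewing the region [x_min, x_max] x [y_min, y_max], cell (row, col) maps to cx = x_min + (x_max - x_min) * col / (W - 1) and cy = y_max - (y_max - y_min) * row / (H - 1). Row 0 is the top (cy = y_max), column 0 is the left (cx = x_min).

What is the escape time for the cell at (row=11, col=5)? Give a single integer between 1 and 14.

z_0 = 0 + 0i, c = 0.0500 + -0.7700i
Iter 1: z = 0.0500 + -0.7700i, |z|^2 = 0.5954
Iter 2: z = -0.5404 + -0.8470i, |z|^2 = 1.0094
Iter 3: z = -0.3754 + 0.1454i, |z|^2 = 0.1621
Iter 4: z = 0.1698 + -0.8792i, |z|^2 = 0.8018
Iter 5: z = -0.6942 + -1.0685i, |z|^2 = 1.6235
Iter 6: z = -0.6098 + 0.7134i, |z|^2 = 0.8808
Iter 7: z = -0.0870 + -1.6401i, |z|^2 = 2.6975
Iter 8: z = -2.6324 + -0.4845i, |z|^2 = 7.1641
Escaped at iteration 8

Answer: 8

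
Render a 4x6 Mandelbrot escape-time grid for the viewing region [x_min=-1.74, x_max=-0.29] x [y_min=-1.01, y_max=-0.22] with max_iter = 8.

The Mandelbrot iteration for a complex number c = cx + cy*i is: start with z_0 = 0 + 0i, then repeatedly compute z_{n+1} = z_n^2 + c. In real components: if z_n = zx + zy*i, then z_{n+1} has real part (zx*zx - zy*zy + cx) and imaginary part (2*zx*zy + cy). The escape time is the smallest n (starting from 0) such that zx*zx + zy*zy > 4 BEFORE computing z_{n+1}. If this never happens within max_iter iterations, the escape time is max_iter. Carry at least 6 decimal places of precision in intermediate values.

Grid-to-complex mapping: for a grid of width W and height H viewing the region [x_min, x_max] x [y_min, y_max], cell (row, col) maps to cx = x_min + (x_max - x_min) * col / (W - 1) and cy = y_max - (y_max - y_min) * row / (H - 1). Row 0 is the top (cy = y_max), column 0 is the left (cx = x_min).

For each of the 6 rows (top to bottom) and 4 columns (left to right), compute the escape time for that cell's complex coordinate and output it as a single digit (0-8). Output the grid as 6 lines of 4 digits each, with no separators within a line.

(row=0, col=0): c = -1.7400 + -0.2200i → escape time 4
(row=0, col=1): c = -1.2567 + -0.2200i → escape time 8
(row=0, col=2): c = -0.7733 + -0.2200i → escape time 8
(row=0, col=3): c = -0.2900 + -0.2200i → escape time 8
(row=1, col=0): c = -1.7400 + -0.3780i → escape time 3
(row=1, col=1): c = -1.2567 + -0.3780i → escape time 8
(row=1, col=2): c = -0.7733 + -0.3780i → escape time 8
(row=1, col=3): c = -0.2900 + -0.3780i → escape time 8
(row=2, col=0): c = -1.7400 + -0.5360i → escape time 3
(row=2, col=1): c = -1.2567 + -0.5360i → escape time 4
(row=2, col=2): c = -0.7733 + -0.5360i → escape time 6
(row=2, col=3): c = -0.2900 + -0.5360i → escape time 8
(row=3, col=0): c = -1.7400 + -0.6940i → escape time 3
(row=3, col=1): c = -1.2567 + -0.6940i → escape time 3
(row=3, col=2): c = -0.7733 + -0.6940i → escape time 4
(row=3, col=3): c = -0.2900 + -0.6940i → escape time 8
(row=4, col=0): c = -1.7400 + -0.8520i → escape time 2
(row=4, col=1): c = -1.2567 + -0.8520i → escape time 3
(row=4, col=2): c = -0.7733 + -0.8520i → escape time 4
(row=4, col=3): c = -0.2900 + -0.8520i → escape time 8
(row=5, col=0): c = -1.7400 + -1.0100i → escape time 1
(row=5, col=1): c = -1.2567 + -1.0100i → escape time 3
(row=5, col=2): c = -0.7733 + -1.0100i → escape time 3
(row=5, col=3): c = -0.2900 + -1.0100i → escape time 5

Answer: 4888
3888
3468
3348
2348
1335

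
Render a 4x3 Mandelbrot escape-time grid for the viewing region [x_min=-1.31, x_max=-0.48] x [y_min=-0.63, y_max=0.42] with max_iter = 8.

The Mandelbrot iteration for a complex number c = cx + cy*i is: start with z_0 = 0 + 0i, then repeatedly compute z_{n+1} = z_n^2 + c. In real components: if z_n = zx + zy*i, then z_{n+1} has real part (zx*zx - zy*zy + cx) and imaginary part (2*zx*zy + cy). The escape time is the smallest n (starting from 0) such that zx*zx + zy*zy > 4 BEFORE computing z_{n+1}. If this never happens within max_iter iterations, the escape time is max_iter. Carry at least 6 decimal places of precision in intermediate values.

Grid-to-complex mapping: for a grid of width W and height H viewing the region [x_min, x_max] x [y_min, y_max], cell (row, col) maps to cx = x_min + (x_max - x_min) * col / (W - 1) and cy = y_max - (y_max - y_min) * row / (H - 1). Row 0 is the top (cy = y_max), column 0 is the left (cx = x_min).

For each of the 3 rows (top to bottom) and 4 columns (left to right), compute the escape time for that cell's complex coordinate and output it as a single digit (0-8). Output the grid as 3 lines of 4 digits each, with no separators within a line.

(row=0, col=0): c = -1.3100 + 0.4200i → escape time 6
(row=0, col=1): c = -1.0333 + 0.4200i → escape time 6
(row=0, col=2): c = -0.7567 + 0.4200i → escape time 8
(row=0, col=3): c = -0.4800 + 0.4200i → escape time 8
(row=1, col=0): c = -1.3100 + -0.1050i → escape time 8
(row=1, col=1): c = -1.0333 + -0.1050i → escape time 8
(row=1, col=2): c = -0.7567 + -0.1050i → escape time 8
(row=1, col=3): c = -0.4800 + -0.1050i → escape time 8
(row=2, col=0): c = -1.3100 + -0.6300i → escape time 3
(row=2, col=1): c = -1.0333 + -0.6300i → escape time 4
(row=2, col=2): c = -0.7567 + -0.6300i → escape time 5
(row=2, col=3): c = -0.4800 + -0.6300i → escape time 8

Answer: 6688
8888
3458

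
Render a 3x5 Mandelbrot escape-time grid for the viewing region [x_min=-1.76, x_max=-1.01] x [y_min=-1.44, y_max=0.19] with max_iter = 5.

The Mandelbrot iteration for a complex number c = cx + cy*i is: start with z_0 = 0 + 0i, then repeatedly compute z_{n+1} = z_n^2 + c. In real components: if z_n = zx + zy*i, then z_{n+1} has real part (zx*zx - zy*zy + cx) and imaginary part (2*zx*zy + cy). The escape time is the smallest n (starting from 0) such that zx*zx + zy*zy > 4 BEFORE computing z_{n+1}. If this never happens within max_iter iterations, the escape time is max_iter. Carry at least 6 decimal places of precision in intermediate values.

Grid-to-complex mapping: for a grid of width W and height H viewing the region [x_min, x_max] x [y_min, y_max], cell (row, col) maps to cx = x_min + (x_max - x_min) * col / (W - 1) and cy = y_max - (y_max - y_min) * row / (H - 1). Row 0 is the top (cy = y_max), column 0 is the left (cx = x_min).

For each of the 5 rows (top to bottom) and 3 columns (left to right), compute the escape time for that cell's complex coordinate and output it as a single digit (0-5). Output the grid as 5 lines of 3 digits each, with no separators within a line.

(row=0, col=0): c = -1.7600 + 0.1900i → escape time 4
(row=0, col=1): c = -1.3850 + 0.1900i → escape time 5
(row=0, col=2): c = -1.0100 + 0.1900i → escape time 5
(row=1, col=0): c = -1.7600 + -0.2175i → escape time 4
(row=1, col=1): c = -1.3850 + -0.2175i → escape time 5
(row=1, col=2): c = -1.0100 + -0.2175i → escape time 5
(row=2, col=0): c = -1.7600 + -0.6250i → escape time 3
(row=2, col=1): c = -1.3850 + -0.6250i → escape time 3
(row=2, col=2): c = -1.0100 + -0.6250i → escape time 4
(row=3, col=0): c = -1.7600 + -1.0325i → escape time 1
(row=3, col=1): c = -1.3850 + -1.0325i → escape time 3
(row=3, col=2): c = -1.0100 + -1.0325i → escape time 3
(row=4, col=0): c = -1.7600 + -1.4400i → escape time 1
(row=4, col=1): c = -1.3850 + -1.4400i → escape time 2
(row=4, col=2): c = -1.0100 + -1.4400i → escape time 2

Answer: 455
455
334
133
122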